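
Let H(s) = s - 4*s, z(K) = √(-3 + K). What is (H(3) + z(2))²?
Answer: (9 - I)² ≈ 80.0 - 18.0*I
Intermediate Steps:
H(s) = -3*s
(H(3) + z(2))² = (-3*3 + √(-3 + 2))² = (-9 + √(-1))² = (-9 + I)²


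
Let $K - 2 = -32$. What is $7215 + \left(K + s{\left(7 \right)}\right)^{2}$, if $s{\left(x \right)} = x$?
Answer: $7744$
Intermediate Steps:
$K = -30$ ($K = 2 - 32 = -30$)
$7215 + \left(K + s{\left(7 \right)}\right)^{2} = 7215 + \left(-30 + 7\right)^{2} = 7215 + \left(-23\right)^{2} = 7215 + 529 = 7744$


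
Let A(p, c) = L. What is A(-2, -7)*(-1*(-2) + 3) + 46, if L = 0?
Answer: 46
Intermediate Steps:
A(p, c) = 0
A(-2, -7)*(-1*(-2) + 3) + 46 = 0*(-1*(-2) + 3) + 46 = 0*(2 + 3) + 46 = 0*5 + 46 = 0 + 46 = 46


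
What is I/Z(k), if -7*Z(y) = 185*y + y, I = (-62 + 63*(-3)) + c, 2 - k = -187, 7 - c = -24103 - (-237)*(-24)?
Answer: -3283/558 ≈ -5.8835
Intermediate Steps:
c = 29798 (c = 7 - (-24103 - (-237)*(-24)) = 7 - (-24103 - 1*5688) = 7 - (-24103 - 5688) = 7 - 1*(-29791) = 7 + 29791 = 29798)
k = 189 (k = 2 - 1*(-187) = 2 + 187 = 189)
I = 29547 (I = (-62 + 63*(-3)) + 29798 = (-62 - 189) + 29798 = -251 + 29798 = 29547)
Z(y) = -186*y/7 (Z(y) = -(185*y + y)/7 = -186*y/7)
I/Z(k) = 29547/((-186/7*189)) = 29547/(-5022) = 29547*(-1/5022) = -3283/558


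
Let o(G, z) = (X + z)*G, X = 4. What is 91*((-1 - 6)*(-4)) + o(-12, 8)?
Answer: 2404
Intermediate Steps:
o(G, z) = G*(4 + z) (o(G, z) = (4 + z)*G = G*(4 + z))
91*((-1 - 6)*(-4)) + o(-12, 8) = 91*((-1 - 6)*(-4)) - 12*(4 + 8) = 91*(-7*(-4)) - 12*12 = 91*28 - 144 = 2548 - 144 = 2404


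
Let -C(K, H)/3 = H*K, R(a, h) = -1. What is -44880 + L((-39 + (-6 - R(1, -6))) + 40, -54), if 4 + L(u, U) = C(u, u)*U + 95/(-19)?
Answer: -42297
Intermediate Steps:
C(K, H) = -3*H*K
L(u, U) = -9 - 3*U*u**2 (L(u, U) = -4 + ((-3*u*u)*U + 95/(-19)) = -4 + ((-3*u**2)*U + 95*(-1/19)) = -4 + (-3*U*u**2 - 5) = -4 + (-5 - 3*U*u**2) = -9 - 3*U*u**2)
-44880 + L((-39 + (-6 - R(1, -6))) + 40, -54) = -44880 + (-9 - 3*(-54)*((-39 + (-6 - 1*(-1))) + 40)**2) = -44880 + (-9 - 3*(-54)*((-39 + (-6 + 1)) + 40)**2) = -44880 + (-9 - 3*(-54)*((-39 - 5) + 40)**2) = -44880 + (-9 - 3*(-54)*(-44 + 40)**2) = -44880 + (-9 - 3*(-54)*(-4)**2) = -44880 + (-9 - 3*(-54)*16) = -44880 + (-9 + 2592) = -44880 + 2583 = -42297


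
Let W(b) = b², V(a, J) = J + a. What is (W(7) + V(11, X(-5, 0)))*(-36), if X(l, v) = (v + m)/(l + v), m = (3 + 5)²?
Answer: -8496/5 ≈ -1699.2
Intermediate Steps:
m = 64 (m = 8² = 64)
X(l, v) = (64 + v)/(l + v) (X(l, v) = (v + 64)/(l + v) = (64 + v)/(l + v))
(W(7) + V(11, X(-5, 0)))*(-36) = (7² + ((64 + 0)/(-5 + 0) + 11))*(-36) = (49 + (64/(-5) + 11))*(-36) = (49 + (-⅕*64 + 11))*(-36) = (49 + (-64/5 + 11))*(-36) = (49 - 9/5)*(-36) = (236/5)*(-36) = -8496/5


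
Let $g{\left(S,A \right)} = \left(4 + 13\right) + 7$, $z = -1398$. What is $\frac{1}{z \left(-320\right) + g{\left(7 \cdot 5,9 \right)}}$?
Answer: $\frac{1}{447384} \approx 2.2352 \cdot 10^{-6}$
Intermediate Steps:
$g{\left(S,A \right)} = 24$ ($g{\left(S,A \right)} = 17 + 7 = 24$)
$\frac{1}{z \left(-320\right) + g{\left(7 \cdot 5,9 \right)}} = \frac{1}{\left(-1398\right) \left(-320\right) + 24} = \frac{1}{447360 + 24} = \frac{1}{447384}$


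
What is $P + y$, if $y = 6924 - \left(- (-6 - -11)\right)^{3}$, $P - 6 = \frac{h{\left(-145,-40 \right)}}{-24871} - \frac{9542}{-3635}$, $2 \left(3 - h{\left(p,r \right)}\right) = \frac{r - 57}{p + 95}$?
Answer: $\frac{1823006403937}{258303100} \approx 7057.6$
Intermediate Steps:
$h{\left(p,r \right)} = 3 - \frac{-57 + r}{2 \left(95 + p\right)}$ ($h{\left(p,r \right)} = 3 - \frac{\left(r - 57\right) \frac{1}{p + 95}}{2} = 3 - \frac{\left(-57 + r\right) \frac{1}{95 + p}}{2} = 3 - \frac{\frac{1}{95 + p} \left(-57 + r\right)}{2} = 3 - \frac{-57 + r}{2 \left(95 + p\right)}$)
$P = \frac{2227852037}{258303100}$ ($P = 6 + \left(\frac{\frac{1}{2} \frac{1}{95 - 145} \left(627 - -40 + 6 \left(-145\right)\right)}{-24871} - \frac{9542}{-3635}\right) = 6 + \left(\frac{627 + 40 - 870}{2 \left(-50\right)} \left(- \frac{1}{24871}\right) - - \frac{9542}{3635}\right) = 6 + \left(\frac{1}{2} \left(- \frac{1}{50}\right) \left(-203\right) \left(- \frac{1}{24871}\right) + \frac{9542}{3635}\right) = 6 + \left(\frac{203}{100} \left(- \frac{1}{24871}\right) + \frac{9542}{3635}\right) = 6 + \left(- \frac{29}{355300} + \frac{9542}{3635}\right) = 6 + \frac{678033437}{258303100} = \frac{2227852037}{258303100} \approx 8.625$)
$y = 7049$ ($y = 6924 - \left(- (-6 + 11)\right)^{3} = 6924 - \left(\left(-1\right) 5\right)^{3} = 6924 - \left(-5\right)^{3} = 6924 - -125 = 6924 + 125 = 7049$)
$P + y = \frac{2227852037}{258303100} + 7049 = \frac{1823006403937}{258303100}$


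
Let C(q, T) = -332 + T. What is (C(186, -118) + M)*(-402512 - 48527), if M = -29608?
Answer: 13557330262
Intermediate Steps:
(C(186, -118) + M)*(-402512 - 48527) = ((-332 - 118) - 29608)*(-402512 - 48527) = (-450 - 29608)*(-451039) = -30058*(-451039) = 13557330262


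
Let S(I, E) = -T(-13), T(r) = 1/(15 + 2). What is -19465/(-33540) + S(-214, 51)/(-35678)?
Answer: 1180606213/2034288204 ≈ 0.58035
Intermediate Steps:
T(r) = 1/17
S(I, E) = -1/17 (S(I, E) = -1*1/17 = -1/17)
-19465/(-33540) + S(-214, 51)/(-35678) = -19465/(-33540) - 1/17/(-35678) = -19465*(-1/33540) - 1/17*(-1/35678) = 3893/6708 + 1/606526 = 1180606213/2034288204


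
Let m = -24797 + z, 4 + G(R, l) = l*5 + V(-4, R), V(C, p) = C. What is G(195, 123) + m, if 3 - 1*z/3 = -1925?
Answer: -18406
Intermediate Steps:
z = 5784 (z = 9 - 3*(-1925) = 9 + 5775 = 5784)
G(R, l) = -8 + 5*l (G(R, l) = -4 + (l*5 - 4) = -4 + (5*l - 4) = -4 + (-4 + 5*l) = -8 + 5*l)
m = -19013 (m = -24797 + 5784 = -19013)
G(195, 123) + m = (-8 + 5*123) - 19013 = (-8 + 615) - 19013 = 607 - 19013 = -18406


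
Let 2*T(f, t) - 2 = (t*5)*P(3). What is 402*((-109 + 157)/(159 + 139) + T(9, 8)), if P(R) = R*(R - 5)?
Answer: -7118214/149 ≈ -47773.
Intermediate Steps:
P(R) = R*(-5 + R)
T(f, t) = 1 - 15*t (T(f, t) = 1 + ((t*5)*(3*(-5 + 3)))/2 = 1 + ((5*t)*(3*(-2)))/2 = 1 + ((5*t)*(-6))/2 = 1 + (-30*t)/2 = 1 - 15*t)
402*((-109 + 157)/(159 + 139) + T(9, 8)) = 402*((-109 + 157)/(159 + 139) + (1 - 15*8)) = 402*(48/298 + (1 - 120)) = 402*(48*(1/298) - 119) = 402*(24/149 - 119) = 402*(-17707/149) = -7118214/149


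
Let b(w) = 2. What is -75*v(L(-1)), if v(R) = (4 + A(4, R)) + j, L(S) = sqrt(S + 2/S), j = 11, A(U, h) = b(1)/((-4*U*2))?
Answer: -17925/16 ≈ -1120.3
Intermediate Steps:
A(U, h) = -1/(4*U) (A(U, h) = 2/((-4*U*2)) = 2/((-8*U)) = 2*(-1/(8*U)) = -1/(4*U))
v(R) = 239/16 (v(R) = (4 - 1/4/4) + 11 = (4 - 1/4*1/4) + 11 = (4 - 1/16) + 11 = 63/16 + 11 = 239/16)
-75*v(L(-1)) = -75*239/16 = -17925/16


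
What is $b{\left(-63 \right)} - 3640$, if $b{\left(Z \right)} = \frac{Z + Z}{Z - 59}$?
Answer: $- \frac{221977}{61} \approx -3639.0$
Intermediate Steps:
$b{\left(Z \right)} = \frac{2 Z}{-59 + Z}$
$b{\left(-63 \right)} - 3640 = 2 \left(-63\right) \frac{1}{-59 - 63} - 3640 = 2 \left(-63\right) \frac{1}{-122} - 3640 = 2 \left(-63\right) \left(- \frac{1}{122}\right) - 3640 = \frac{63}{61} - 3640 = - \frac{221977}{61}$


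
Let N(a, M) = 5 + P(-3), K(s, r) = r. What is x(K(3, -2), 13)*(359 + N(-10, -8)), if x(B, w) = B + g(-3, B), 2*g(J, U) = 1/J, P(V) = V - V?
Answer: -2366/3 ≈ -788.67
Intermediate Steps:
P(V) = 0
g(J, U) = 1/(2*J)
x(B, w) = -⅙ + B (x(B, w) = B + (½)/(-3) = B + (½)*(-⅓) = B - ⅙ = -⅙ + B)
N(a, M) = 5 (N(a, M) = 5 + 0 = 5)
x(K(3, -2), 13)*(359 + N(-10, -8)) = (-⅙ - 2)*(359 + 5) = -13/6*364 = -2366/3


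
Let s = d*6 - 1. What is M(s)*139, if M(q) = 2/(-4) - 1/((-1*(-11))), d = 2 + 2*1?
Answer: -1807/22 ≈ -82.136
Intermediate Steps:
d = 4 (d = 2 + 2 = 4)
s = 23 (s = 4*6 - 1 = 24 - 1 = 23)
M(q) = -13/22 (M(q) = 2*(-¼) - 1/11 = -½ - 1*1/11 = -½ - 1/11 = -13/22)
M(s)*139 = -13/22*139 = -1807/22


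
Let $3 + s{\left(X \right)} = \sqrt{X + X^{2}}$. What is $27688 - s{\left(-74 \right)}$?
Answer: $27691 - \sqrt{5402} \approx 27618.0$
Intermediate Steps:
$s{\left(X \right)} = -3 + \sqrt{X + X^{2}}$
$27688 - s{\left(-74 \right)} = 27688 - \left(-3 + \sqrt{- 74 \left(1 - 74\right)}\right) = 27688 - \left(-3 + \sqrt{\left(-74\right) \left(-73\right)}\right) = 27688 - \left(-3 + \sqrt{5402}\right) = 27688 + \left(3 - \sqrt{5402}\right) = 27691 - \sqrt{5402}$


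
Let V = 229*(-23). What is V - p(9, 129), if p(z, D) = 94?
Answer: -5361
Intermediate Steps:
V = -5267
V - p(9, 129) = -5267 - 1*94 = -5267 - 94 = -5361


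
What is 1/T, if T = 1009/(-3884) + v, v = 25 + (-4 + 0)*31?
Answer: -3884/385525 ≈ -0.010075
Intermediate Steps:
v = -99 (v = 25 - 4*31 = 25 - 124 = -99)
T = -385525/3884 (T = 1009/(-3884) - 99 = 1009*(-1/3884) - 99 = -1009/3884 - 99 = -385525/3884 ≈ -99.260)
1/T = 1/(-385525/3884) = -3884/385525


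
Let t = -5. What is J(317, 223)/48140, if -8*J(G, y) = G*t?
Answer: 317/77024 ≈ 0.0041156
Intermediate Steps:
J(G, y) = 5*G/8 (J(G, y) = -G*(-5)/8 = -(-5)*G/8 = 5*G/8)
J(317, 223)/48140 = ((5/8)*317)/48140 = (1585/8)*(1/48140) = 317/77024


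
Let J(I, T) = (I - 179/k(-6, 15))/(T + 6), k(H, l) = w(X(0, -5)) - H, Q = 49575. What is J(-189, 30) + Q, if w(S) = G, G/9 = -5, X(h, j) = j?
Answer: 17399027/351 ≈ 49570.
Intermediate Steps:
G = -45 (G = 9*(-5) = -45)
w(S) = -45
k(H, l) = -45 - H
J(I, T) = (179/39 + I)/(6 + T) (J(I, T) = (I - 179/(-45 - 1*(-6)))/(T + 6) = (I - 179/(-45 + 6))/(6 + T) = (I - 179/(-39))/(6 + T) = (I - 179*(-1/39))/(6 + T) = (I + 179/39)/(6 + T) = (179/39 + I)/(6 + T))
J(-189, 30) + Q = (179/39 - 189)/(6 + 30) + 49575 = -7192/39/36 + 49575 = (1/36)*(-7192/39) + 49575 = -1798/351 + 49575 = 17399027/351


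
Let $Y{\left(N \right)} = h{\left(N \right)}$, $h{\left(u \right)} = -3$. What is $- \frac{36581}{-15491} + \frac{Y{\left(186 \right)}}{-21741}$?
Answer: $\frac{265117998}{112263277} \approx 2.3616$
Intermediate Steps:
$Y{\left(N \right)} = -3$
$- \frac{36581}{-15491} + \frac{Y{\left(186 \right)}}{-21741} = - \frac{36581}{-15491} - \frac{3}{-21741} = \left(-36581\right) \left(- \frac{1}{15491}\right) - - \frac{1}{7247} = \frac{36581}{15491} + \frac{1}{7247} = \frac{265117998}{112263277}$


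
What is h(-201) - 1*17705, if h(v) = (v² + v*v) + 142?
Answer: 63239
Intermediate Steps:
h(v) = 142 + 2*v² (h(v) = (v² + v²) + 142 = 2*v² + 142 = 142 + 2*v²)
h(-201) - 1*17705 = (142 + 2*(-201)²) - 1*17705 = (142 + 2*40401) - 17705 = (142 + 80802) - 17705 = 80944 - 17705 = 63239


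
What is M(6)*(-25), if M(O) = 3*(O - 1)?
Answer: -375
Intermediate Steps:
M(O) = -3 + 3*O (M(O) = 3*(-1 + O) = -3 + 3*O)
M(6)*(-25) = (-3 + 3*6)*(-25) = (-3 + 18)*(-25) = 15*(-25) = -375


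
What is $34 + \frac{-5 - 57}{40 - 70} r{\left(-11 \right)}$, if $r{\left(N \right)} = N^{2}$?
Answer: $\frac{4261}{15} \approx 284.07$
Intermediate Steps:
$34 + \frac{-5 - 57}{40 - 70} r{\left(-11 \right)} = 34 + \frac{-5 - 57}{40 - 70} \left(-11\right)^{2} = 34 + - \frac{62}{-30} \cdot 121 = 34 + \left(-62\right) \left(- \frac{1}{30}\right) 121 = 34 + \frac{31}{15} \cdot 121 = 34 + \frac{3751}{15} = \frac{4261}{15}$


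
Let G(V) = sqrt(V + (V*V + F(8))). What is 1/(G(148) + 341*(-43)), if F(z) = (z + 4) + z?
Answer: -473/6934887 - 2*sqrt(5518)/214981497 ≈ -6.8897e-5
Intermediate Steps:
F(z) = 4 + 2*z (F(z) = (4 + z) + z = 4 + 2*z)
G(V) = sqrt(20 + V + V**2) (G(V) = sqrt(V + (V*V + (4 + 2*8))) = sqrt(V + (V**2 + (4 + 16))) = sqrt(V + (V**2 + 20)) = sqrt(V + (20 + V**2)) = sqrt(20 + V + V**2))
1/(G(148) + 341*(-43)) = 1/(sqrt(20 + 148 + 148**2) + 341*(-43)) = 1/(sqrt(20 + 148 + 21904) - 14663) = 1/(sqrt(22072) - 14663) = 1/(2*sqrt(5518) - 14663) = 1/(-14663 + 2*sqrt(5518))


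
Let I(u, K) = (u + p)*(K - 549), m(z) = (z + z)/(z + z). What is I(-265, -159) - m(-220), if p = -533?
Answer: 564983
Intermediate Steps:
m(z) = 1 (m(z) = (2*z)/((2*z)) = (2*z)*(1/(2*z)) = 1)
I(u, K) = (-549 + K)*(-533 + u) (I(u, K) = (u - 533)*(K - 549) = (-533 + u)*(-549 + K) = (-549 + K)*(-533 + u))
I(-265, -159) - m(-220) = (292617 - 549*(-265) - 533*(-159) - 159*(-265)) - 1*1 = (292617 + 145485 + 84747 + 42135) - 1 = 564984 - 1 = 564983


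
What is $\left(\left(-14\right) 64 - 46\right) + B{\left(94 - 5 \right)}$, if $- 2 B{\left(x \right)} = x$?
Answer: $- \frac{1973}{2} \approx -986.5$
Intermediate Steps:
$B{\left(x \right)} = - \frac{x}{2}$
$\left(\left(-14\right) 64 - 46\right) + B{\left(94 - 5 \right)} = \left(\left(-14\right) 64 - 46\right) - \frac{94 - 5}{2} = \left(-896 - 46\right) - \frac{94 - 5}{2} = -942 - \frac{89}{2} = - \frac{1973}{2}$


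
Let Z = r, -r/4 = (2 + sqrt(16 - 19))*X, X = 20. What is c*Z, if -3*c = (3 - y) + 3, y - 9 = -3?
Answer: 0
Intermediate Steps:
y = 6 (y = 9 - 3 = 6)
c = 0 (c = -((3 - 1*6) + 3)/3 = -((3 - 6) + 3)/3 = -(-3 + 3)/3 = -1/3*0 = 0)
r = -160 - 80*I*sqrt(3) (r = -4*(2 + sqrt(16 - 19))*20 = -4*(2 + sqrt(-3))*20 = -4*(2 + I*sqrt(3))*20 = -4*(40 + 20*I*sqrt(3)) = -160 - 80*I*sqrt(3) ≈ -160.0 - 138.56*I)
Z = -160 - 80*I*sqrt(3) ≈ -160.0 - 138.56*I
c*Z = 0*(-160 - 80*I*sqrt(3)) = 0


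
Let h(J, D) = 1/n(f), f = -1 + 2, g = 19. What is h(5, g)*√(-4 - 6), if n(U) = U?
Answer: I*√10 ≈ 3.1623*I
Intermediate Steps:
f = 1
h(J, D) = 1 (h(J, D) = 1/1 = 1)
h(5, g)*√(-4 - 6) = 1*√(-4 - 6) = 1*√(-10) = 1*(I*√10) = I*√10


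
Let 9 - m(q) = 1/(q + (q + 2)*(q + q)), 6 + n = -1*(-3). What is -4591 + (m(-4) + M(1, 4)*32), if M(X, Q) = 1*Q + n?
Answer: -54601/12 ≈ -4550.1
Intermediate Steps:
n = -3 (n = -6 - 1*(-3) = -6 + 3 = -3)
M(X, Q) = -3 + Q (M(X, Q) = 1*Q - 3 = Q - 3 = -3 + Q)
m(q) = 9 - 1/(q + 2*q*(2 + q)) (m(q) = 9 - 1/(q + (q + 2)*(q + q)) = 9 - 1/(q + (2 + q)*(2*q)) = 9 - 1/(q + 2*q*(2 + q)))
-4591 + (m(-4) + M(1, 4)*32) = -4591 + ((-1 + 18*(-4)² + 45*(-4))/((-4)*(5 + 2*(-4))) + (-3 + 4)*32) = -4591 + (-(-1 + 18*16 - 180)/(4*(5 - 8)) + 1*32) = -4591 + (-¼*(-1 + 288 - 180)/(-3) + 32) = -4591 + (-¼*(-⅓)*107 + 32) = -4591 + (107/12 + 32) = -4591 + 491/12 = -54601/12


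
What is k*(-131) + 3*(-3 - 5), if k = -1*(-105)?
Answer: -13779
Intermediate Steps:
k = 105
k*(-131) + 3*(-3 - 5) = 105*(-131) + 3*(-3 - 5) = -13755 + 3*(-8) = -13755 - 24 = -13779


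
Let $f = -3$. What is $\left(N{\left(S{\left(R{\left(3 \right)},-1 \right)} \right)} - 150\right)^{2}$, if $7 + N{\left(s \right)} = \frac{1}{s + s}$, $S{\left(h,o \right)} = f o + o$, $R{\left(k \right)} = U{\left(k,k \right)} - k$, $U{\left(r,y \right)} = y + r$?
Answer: $\frac{393129}{16} \approx 24571.0$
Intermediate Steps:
$U{\left(r,y \right)} = r + y$
$R{\left(k \right)} = k$ ($R{\left(k \right)} = \left(k + k\right) - k = 2 k - k = k$)
$S{\left(h,o \right)} = - 2 o$ ($S{\left(h,o \right)} = - 3 o + o = - 2 o$)
$N{\left(s \right)} = -7 + \frac{1}{2 s}$ ($N{\left(s \right)} = -7 + \frac{1}{s + s} = -7 + \frac{1}{2 s}$)
$\left(N{\left(S{\left(R{\left(3 \right)},-1 \right)} \right)} - 150\right)^{2} = \left(\left(-7 + \frac{1}{2 \left(\left(-2\right) \left(-1\right)\right)}\right) - 150\right)^{2} = \left(\left(-7 + \frac{1}{2 \cdot 2}\right) - 150\right)^{2} = \left(\left(-7 + \frac{1}{2} \cdot \frac{1}{2}\right) - 150\right)^{2} = \left(\left(-7 + \frac{1}{4}\right) - 150\right)^{2} = \left(- \frac{27}{4} - 150\right)^{2} = \left(- \frac{627}{4}\right)^{2} = \frac{393129}{16}$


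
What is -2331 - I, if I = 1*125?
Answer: -2456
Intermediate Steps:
I = 125
-2331 - I = -2331 - 1*125 = -2331 - 125 = -2456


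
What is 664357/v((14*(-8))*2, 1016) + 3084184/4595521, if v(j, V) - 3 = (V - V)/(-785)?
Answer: 3053075797549/13786563 ≈ 2.2145e+5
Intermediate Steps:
v(j, V) = 3 (v(j, V) = 3 + (V - V)/(-785) = 3 + 0*(-1/785) = 3 + 0 = 3)
664357/v((14*(-8))*2, 1016) + 3084184/4595521 = 664357/3 + 3084184/4595521 = 3053075797549/13786563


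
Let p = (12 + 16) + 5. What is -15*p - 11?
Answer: -506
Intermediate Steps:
p = 33 (p = 28 + 5 = 33)
-15*p - 11 = -15*33 - 11 = -495 - 11 = -506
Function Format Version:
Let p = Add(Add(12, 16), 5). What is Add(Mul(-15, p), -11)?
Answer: -506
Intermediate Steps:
p = 33 (p = Add(28, 5) = 33)
Add(Mul(-15, p), -11) = Add(Mul(-15, 33), -11) = Add(-495, -11) = -506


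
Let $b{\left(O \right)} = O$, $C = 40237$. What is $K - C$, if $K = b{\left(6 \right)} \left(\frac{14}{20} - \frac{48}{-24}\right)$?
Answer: $- \frac{201104}{5} \approx -40221.0$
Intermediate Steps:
$K = \frac{81}{5}$ ($K = 6 \left(\frac{14}{20} - \frac{48}{-24}\right) = 6 \left(14 \cdot \frac{1}{20} - -2\right) = 6 \left(\frac{7}{10} + 2\right) = 6 \cdot \frac{27}{10} = \frac{81}{5} \approx 16.2$)
$K - C = \frac{81}{5} - 40237 = - \frac{201104}{5}$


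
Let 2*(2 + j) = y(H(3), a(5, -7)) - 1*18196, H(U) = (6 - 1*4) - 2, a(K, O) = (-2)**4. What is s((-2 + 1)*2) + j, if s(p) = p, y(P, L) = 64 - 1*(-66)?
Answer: -9037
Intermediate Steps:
a(K, O) = 16
H(U) = 0 (H(U) = (6 - 4) - 2 = 2 - 2 = 0)
y(P, L) = 130 (y(P, L) = 64 + 66 = 130)
j = -9035 (j = -2 + (130 - 1*18196)/2 = -2 + (130 - 18196)/2 = -2 + (1/2)*(-18066) = -2 - 9033 = -9035)
s((-2 + 1)*2) + j = (-2 + 1)*2 - 9035 = -1*2 - 9035 = -2 - 9035 = -9037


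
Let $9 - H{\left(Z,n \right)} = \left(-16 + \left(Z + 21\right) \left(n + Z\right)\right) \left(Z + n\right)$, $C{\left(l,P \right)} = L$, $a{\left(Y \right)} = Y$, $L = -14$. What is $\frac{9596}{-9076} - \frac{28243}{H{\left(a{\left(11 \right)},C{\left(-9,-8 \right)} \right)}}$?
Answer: $\frac{63298894}{741963} \approx 85.313$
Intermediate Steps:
$C{\left(l,P \right)} = -14$
$H{\left(Z,n \right)} = 9 - \left(-16 + \left(21 + Z\right) \left(Z + n\right)\right) \left(Z + n\right)$ ($H{\left(Z,n \right)} = 9 - \left(-16 + \left(Z + 21\right) \left(n + Z\right)\right) \left(Z + n\right) = 9 - \left(-16 + \left(21 + Z\right) \left(Z + n\right)\right) \left(Z + n\right)$)
$\frac{9596}{-9076} - \frac{28243}{H{\left(a{\left(11 \right)},C{\left(-9,-8 \right)} \right)}} = \frac{9596}{-9076} - \frac{28243}{9 - 11^{3} - 21 \cdot 11^{2} - 21 \left(-14\right)^{2} + 16 \cdot 11 + 16 \left(-14\right) - 11 \left(-14\right)^{2} - 462 \left(-14\right) - - 28 \cdot 11^{2}} = 9596 \left(- \frac{1}{9076}\right) - \frac{28243}{9 - 1331 - 2541 - 4116 + 176 - 224 - 11 \cdot 196 + 6468 - \left(-28\right) 121} = - \frac{2399}{2269} - \frac{28243}{9 - 1331 - 2541 - 4116 + 176 - 224 - 2156 + 6468 + 3388} = - \frac{2399}{2269} - \frac{28243}{-327} = - \frac{2399}{2269} - - \frac{28243}{327} = - \frac{2399}{2269} + \frac{28243}{327} = \frac{63298894}{741963}$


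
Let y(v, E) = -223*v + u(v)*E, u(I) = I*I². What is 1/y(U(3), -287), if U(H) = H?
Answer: -1/8418 ≈ -0.00011879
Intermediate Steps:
u(I) = I³
y(v, E) = -223*v + E*v³ (y(v, E) = -223*v + v³*E = -223*v + E*v³)
1/y(U(3), -287) = 1/(3*(-223 - 287*3²)) = 1/(3*(-223 - 287*9)) = 1/(3*(-223 - 2583)) = 1/(3*(-2806)) = 1/(-8418) = -1/8418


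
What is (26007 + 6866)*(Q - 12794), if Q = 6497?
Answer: -207001281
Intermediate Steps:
(26007 + 6866)*(Q - 12794) = (26007 + 6866)*(6497 - 12794) = 32873*(-6297) = -207001281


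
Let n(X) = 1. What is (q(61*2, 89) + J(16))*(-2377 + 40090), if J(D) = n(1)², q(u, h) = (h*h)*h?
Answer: 26586533610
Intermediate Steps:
q(u, h) = h³ (q(u, h) = h²*h = h³)
J(D) = 1 (J(D) = 1² = 1)
(q(61*2, 89) + J(16))*(-2377 + 40090) = (89³ + 1)*(-2377 + 40090) = (704969 + 1)*37713 = 704970*37713 = 26586533610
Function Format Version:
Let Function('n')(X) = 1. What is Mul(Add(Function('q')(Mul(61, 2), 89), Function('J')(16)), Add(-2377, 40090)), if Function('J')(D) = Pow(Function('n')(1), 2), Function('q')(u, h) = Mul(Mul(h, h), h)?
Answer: 26586533610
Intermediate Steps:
Function('q')(u, h) = Pow(h, 3) (Function('q')(u, h) = Mul(Pow(h, 2), h) = Pow(h, 3))
Function('J')(D) = 1 (Function('J')(D) = Pow(1, 2) = 1)
Mul(Add(Function('q')(Mul(61, 2), 89), Function('J')(16)), Add(-2377, 40090)) = Mul(Add(Pow(89, 3), 1), Add(-2377, 40090)) = Mul(Add(704969, 1), 37713) = Mul(704970, 37713) = 26586533610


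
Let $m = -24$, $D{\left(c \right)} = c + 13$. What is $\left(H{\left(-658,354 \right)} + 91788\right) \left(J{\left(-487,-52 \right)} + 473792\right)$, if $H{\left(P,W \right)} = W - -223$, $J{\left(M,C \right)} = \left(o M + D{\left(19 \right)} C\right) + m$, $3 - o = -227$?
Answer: $33260082310$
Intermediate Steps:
$o = 230$ ($o = 3 - -227 = 3 + 227 = 230$)
$D{\left(c \right)} = 13 + c$
$J{\left(M,C \right)} = -24 + 32 C + 230 M$ ($J{\left(M,C \right)} = \left(230 M + \left(13 + 19\right) C\right) - 24 = \left(230 M + 32 C\right) - 24 = \left(32 C + 230 M\right) - 24 = -24 + 32 C + 230 M$)
$H{\left(P,W \right)} = 223 + W$ ($H{\left(P,W \right)} = W + 223 = 223 + W$)
$\left(H{\left(-658,354 \right)} + 91788\right) \left(J{\left(-487,-52 \right)} + 473792\right) = \left(\left(223 + 354\right) + 91788\right) \left(\left(-24 + 32 \left(-52\right) + 230 \left(-487\right)\right) + 473792\right) = \left(577 + 91788\right) \left(\left(-24 - 1664 - 112010\right) + 473792\right) = 92365 \left(-113698 + 473792\right) = 92365 \cdot 360094 = 33260082310$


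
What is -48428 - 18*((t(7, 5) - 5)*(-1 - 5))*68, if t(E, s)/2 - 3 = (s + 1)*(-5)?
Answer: -481724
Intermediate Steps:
t(E, s) = -4 - 10*s (t(E, s) = 6 + 2*((s + 1)*(-5)) = 6 + 2*((1 + s)*(-5)) = 6 + 2*(-5 - 5*s) = 6 + (-10 - 10*s) = -4 - 10*s)
-48428 - 18*((t(7, 5) - 5)*(-1 - 5))*68 = -48428 - 18*(((-4 - 10*5) - 5)*(-1 - 5))*68 = -48428 - 18*(((-4 - 50) - 5)*(-6))*68 = -48428 - 18*((-54 - 5)*(-6))*68 = -48428 - 18*(-59*(-6))*68 = -48428 - 18*354*68 = -48428 - 6372*68 = -48428 - 1*433296 = -48428 - 433296 = -481724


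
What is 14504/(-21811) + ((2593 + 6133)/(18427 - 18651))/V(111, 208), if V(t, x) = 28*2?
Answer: -186130481/136798592 ≈ -1.3606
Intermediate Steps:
V(t, x) = 56
14504/(-21811) + ((2593 + 6133)/(18427 - 18651))/V(111, 208) = 14504/(-21811) + ((2593 + 6133)/(18427 - 18651))/56 = 14504*(-1/21811) + (8726/(-224))*(1/56) = -14504/21811 + (8726*(-1/224))*(1/56) = -14504/21811 - 4363/112*1/56 = -14504/21811 - 4363/6272 = -186130481/136798592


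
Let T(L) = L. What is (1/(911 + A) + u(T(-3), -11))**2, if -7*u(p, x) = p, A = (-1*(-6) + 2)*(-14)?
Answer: 5779216/31281649 ≈ 0.18475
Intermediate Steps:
A = -112 (A = (6 + 2)*(-14) = 8*(-14) = -112)
u(p, x) = -p/7
(1/(911 + A) + u(T(-3), -11))**2 = (1/(911 - 112) - 1/7*(-3))**2 = (1/799 + 3/7)**2 = (2404/5593)**2 = 5779216/31281649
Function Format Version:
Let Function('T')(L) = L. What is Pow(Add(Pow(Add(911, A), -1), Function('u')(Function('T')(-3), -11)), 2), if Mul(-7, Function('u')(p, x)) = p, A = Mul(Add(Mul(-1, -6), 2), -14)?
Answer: Rational(5779216, 31281649) ≈ 0.18475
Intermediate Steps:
A = -112 (A = Mul(Add(6, 2), -14) = Mul(8, -14) = -112)
Function('u')(p, x) = Mul(Rational(-1, 7), p)
Pow(Add(Pow(Add(911, A), -1), Function('u')(Function('T')(-3), -11)), 2) = Pow(Add(Pow(Add(911, -112), -1), Mul(Rational(-1, 7), -3)), 2) = Pow(Add(Pow(799, -1), Rational(3, 7)), 2) = Pow(Add(Rational(1, 799), Rational(3, 7)), 2) = Pow(Rational(2404, 5593), 2) = Rational(5779216, 31281649)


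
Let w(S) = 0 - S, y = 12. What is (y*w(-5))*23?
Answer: 1380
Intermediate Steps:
w(S) = -S
(y*w(-5))*23 = (12*(-1*(-5)))*23 = (12*5)*23 = 60*23 = 1380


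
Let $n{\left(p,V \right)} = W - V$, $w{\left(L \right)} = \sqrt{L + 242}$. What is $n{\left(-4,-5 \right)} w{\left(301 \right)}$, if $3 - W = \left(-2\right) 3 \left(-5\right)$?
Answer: $- 22 \sqrt{543} \approx -512.65$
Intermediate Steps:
$w{\left(L \right)} = \sqrt{242 + L}$
$W = -27$ ($W = 3 - \left(-2\right) 3 \left(-5\right) = 3 - \left(-6\right) \left(-5\right) = 3 - 30 = -27$)
$n{\left(p,V \right)} = -27 - V$
$n{\left(-4,-5 \right)} w{\left(301 \right)} = \left(-27 - -5\right) \sqrt{242 + 301} = \left(-27 + 5\right) \sqrt{543} = - 22 \sqrt{543}$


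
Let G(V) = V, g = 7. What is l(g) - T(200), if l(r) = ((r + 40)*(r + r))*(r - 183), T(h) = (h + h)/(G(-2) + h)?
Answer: -11465192/99 ≈ -1.1581e+5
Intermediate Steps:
T(h) = 2*h/(-2 + h) (T(h) = (h + h)/(-2 + h) = (2*h)/(-2 + h) = 2*h/(-2 + h))
l(r) = 2*r*(-183 + r)*(40 + r) (l(r) = ((40 + r)*(2*r))*(-183 + r) = (2*r*(40 + r))*(-183 + r) = 2*r*(-183 + r)*(40 + r))
l(g) - T(200) = 2*7*(-7320 + 7² - 143*7) - 2*200/(-2 + 200) = 2*7*(-7320 + 49 - 1001) - 2*200/198 = 2*7*(-8272) - 2*200/198 = -115808 - 1*200/99 = -115808 - 200/99 = -11465192/99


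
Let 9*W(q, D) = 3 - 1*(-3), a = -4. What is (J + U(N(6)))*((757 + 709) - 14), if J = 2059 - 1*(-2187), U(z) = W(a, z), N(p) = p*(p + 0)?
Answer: 6166160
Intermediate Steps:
W(q, D) = 2/3 (W(q, D) = (3 - 1*(-3))/9 = (3 + 3)/9 = (1/9)*6 = 2/3)
N(p) = p**2 (N(p) = p*p = p**2)
U(z) = 2/3
J = 4246 (J = 2059 + 2187 = 4246)
(J + U(N(6)))*((757 + 709) - 14) = (4246 + 2/3)*((757 + 709) - 14) = 12740*(1466 - 14)/3 = (12740/3)*1452 = 6166160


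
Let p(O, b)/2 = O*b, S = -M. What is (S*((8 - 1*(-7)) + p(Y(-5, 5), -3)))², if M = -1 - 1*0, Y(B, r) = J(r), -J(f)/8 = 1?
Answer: 3969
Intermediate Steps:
J(f) = -8 (J(f) = -8*1 = -8)
Y(B, r) = -8
M = -1 (M = -1 + 0 = -1)
S = 1 (S = -1*(-1) = 1)
p(O, b) = 2*O*b (p(O, b) = 2*(O*b) = 2*O*b)
(S*((8 - 1*(-7)) + p(Y(-5, 5), -3)))² = (1*((8 - 1*(-7)) + 2*(-8)*(-3)))² = (1*((8 + 7) + 48))² = (1*(15 + 48))² = (1*63)² = 63² = 3969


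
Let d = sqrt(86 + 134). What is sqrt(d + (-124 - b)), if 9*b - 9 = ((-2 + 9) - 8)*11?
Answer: sqrt(-1114 + 18*sqrt(55))/3 ≈ 10.438*I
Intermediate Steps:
d = 2*sqrt(55) (d = sqrt(220) = 2*sqrt(55) ≈ 14.832)
b = -2/9 (b = 1 + (((-2 + 9) - 8)*11)/9 = 1 + ((7 - 8)*11)/9 = 1 + (-1*11)/9 = 1 + (1/9)*(-11) = 1 - 11/9 = -2/9 ≈ -0.22222)
sqrt(d + (-124 - b)) = sqrt(2*sqrt(55) + (-124 - 1*(-2/9))) = sqrt(2*sqrt(55) + (-124 + 2/9)) = sqrt(2*sqrt(55) - 1114/9) = sqrt(-1114/9 + 2*sqrt(55))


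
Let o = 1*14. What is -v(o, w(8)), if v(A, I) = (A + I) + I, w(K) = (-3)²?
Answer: -32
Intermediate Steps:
w(K) = 9
o = 14
v(A, I) = A + 2*I
-v(o, w(8)) = -(14 + 2*9) = -(14 + 18) = -1*32 = -32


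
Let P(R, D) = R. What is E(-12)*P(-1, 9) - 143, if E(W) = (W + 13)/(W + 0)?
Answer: -1715/12 ≈ -142.92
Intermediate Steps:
E(W) = (13 + W)/W
E(-12)*P(-1, 9) - 143 = ((13 - 12)/(-12))*(-1) - 143 = -1/12*1*(-1) - 143 = -1/12*(-1) - 143 = 1/12 - 143 = -1715/12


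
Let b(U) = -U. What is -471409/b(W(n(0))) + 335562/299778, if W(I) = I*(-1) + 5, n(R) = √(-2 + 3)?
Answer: 23553231575/199852 ≈ 1.1785e+5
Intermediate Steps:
n(R) = 1 (n(R) = √1 = 1)
W(I) = 5 - I (W(I) = -I + 5 = 5 - I)
-471409/b(W(n(0))) + 335562/299778 = -471409*(-1/(5 - 1*1)) + 335562/299778 = -471409*(-1/(5 - 1)) + 335562*(1/299778) = -471409/((-1*4)) + 55927/49963 = -471409/(-4) + 55927/49963 = -471409*(-¼) + 55927/49963 = 471409/4 + 55927/49963 = 23553231575/199852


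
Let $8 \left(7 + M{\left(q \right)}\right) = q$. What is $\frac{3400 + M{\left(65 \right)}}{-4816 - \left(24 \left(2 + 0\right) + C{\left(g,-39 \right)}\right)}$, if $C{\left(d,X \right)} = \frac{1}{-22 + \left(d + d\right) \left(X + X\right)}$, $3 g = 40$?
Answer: $- \frac{28596659}{40896508} \approx -0.69924$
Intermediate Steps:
$g = \frac{40}{3}$ ($g = \frac{1}{3} \cdot 40 = \frac{40}{3} \approx 13.333$)
$M{\left(q \right)} = -7 + \frac{q}{8}$
$C{\left(d,X \right)} = \frac{1}{-22 + 4 X d}$ ($C{\left(d,X \right)} = \frac{1}{-22 + 2 d 2 X} = \frac{1}{-22 + 4 X d}$)
$\frac{3400 + M{\left(65 \right)}}{-4816 - \left(24 \left(2 + 0\right) + C{\left(g,-39 \right)}\right)} = \frac{3400 + \left(-7 + \frac{1}{8} \cdot 65\right)}{-4816 - \left(\frac{1}{2 \left(-11 + 2 \left(-39\right) \frac{40}{3}\right)} + 24 \left(2 + 0\right)\right)} = \frac{3400 + \left(-7 + \frac{65}{8}\right)}{-4816 - \left(48 + \frac{1}{2 \left(-11 - 1040\right)}\right)} = \frac{3400 + \frac{9}{8}}{-4816 - \left(48 + \frac{1}{2 \left(-1051\right)}\right)} = \frac{27209}{8 \left(-4816 - \left(48 + \frac{1}{2} \left(- \frac{1}{1051}\right)\right)\right)} = \frac{27209}{8 \left(-4816 - \frac{100895}{2102}\right)} = \frac{27209}{8 \left(- \frac{10224127}{2102}\right)} = \frac{27209}{8} \left(- \frac{2102}{10224127}\right) = - \frac{28596659}{40896508}$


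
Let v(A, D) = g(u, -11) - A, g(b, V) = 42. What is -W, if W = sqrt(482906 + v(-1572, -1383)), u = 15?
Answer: -2*sqrt(121130) ≈ -696.07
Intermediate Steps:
v(A, D) = 42 - A
W = 2*sqrt(121130) (W = sqrt(482906 + (42 - 1*(-1572))) = sqrt(482906 + (42 + 1572)) = sqrt(482906 + 1614) = sqrt(484520) = 2*sqrt(121130) ≈ 696.07)
-W = -2*sqrt(121130)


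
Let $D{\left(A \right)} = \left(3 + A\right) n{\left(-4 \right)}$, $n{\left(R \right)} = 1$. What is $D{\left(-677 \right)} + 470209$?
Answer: $469535$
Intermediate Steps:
$D{\left(A \right)} = 3 + A$ ($D{\left(A \right)} = \left(3 + A\right) 1 = 3 + A$)
$D{\left(-677 \right)} + 470209 = \left(3 - 677\right) + 470209 = -674 + 470209 = 469535$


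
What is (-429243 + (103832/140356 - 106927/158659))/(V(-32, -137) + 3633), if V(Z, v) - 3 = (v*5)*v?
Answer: -2389675103883374/542694824445131 ≈ -4.4034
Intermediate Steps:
V(Z, v) = 3 + 5*v² (V(Z, v) = 3 + (v*5)*v = 3 + (5*v)*v = 3 + 5*v²)
(-429243 + (103832/140356 - 106927/158659))/(V(-32, -137) + 3633) = (-429243 + (103832/140356 - 106927/158659))/((3 + 5*(-137)²) + 3633) = (-429243 + (103832*(1/140356) - 106927*1/158659))/((3 + 5*18769) + 3633) = (-429243 + (25958/35089 - 106927/158659))/((3 + 93845) + 3633) = (-429243 + 366508819/5567185651)/(93848 + 3633) = -2389675103883374/5567185651/97481 = -2389675103883374/5567185651*1/97481 = -2389675103883374/542694824445131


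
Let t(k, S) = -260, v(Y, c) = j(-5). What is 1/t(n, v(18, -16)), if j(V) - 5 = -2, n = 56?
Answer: -1/260 ≈ -0.0038462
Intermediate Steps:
j(V) = 3 (j(V) = 5 - 2 = 3)
v(Y, c) = 3
1/t(n, v(18, -16)) = 1/(-260) = -1/260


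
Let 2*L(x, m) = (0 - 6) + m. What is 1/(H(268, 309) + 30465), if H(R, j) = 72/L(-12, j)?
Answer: 101/3077013 ≈ 3.2824e-5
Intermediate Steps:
L(x, m) = -3 + m/2 (L(x, m) = ((0 - 6) + m)/2 = (-6 + m)/2 = -3 + m/2)
H(R, j) = 72/(-3 + j/2)
1/(H(268, 309) + 30465) = 1/(144/(-6 + 309) + 30465) = 1/(144/303 + 30465) = 1/(144*(1/303) + 30465) = 1/(48/101 + 30465) = 1/(3077013/101) = 101/3077013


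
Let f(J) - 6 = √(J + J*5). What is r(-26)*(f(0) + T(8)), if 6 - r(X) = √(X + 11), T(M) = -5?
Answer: 6 - I*√15 ≈ 6.0 - 3.873*I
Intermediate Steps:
f(J) = 6 + √6*√J (f(J) = 6 + √(J + J*5) = 6 + √(J + 5*J) = 6 + √(6*J) = 6 + √6*√J)
r(X) = 6 - √(11 + X) (r(X) = 6 - √(X + 11) = 6 - √(11 + X))
r(-26)*(f(0) + T(8)) = (6 - √(11 - 26))*((6 + √6*√0) - 5) = (6 - √(-15))*((6 + √6*0) - 5) = (6 - I*√15)*((6 + 0) - 5) = (6 - I*√15)*(6 - 5) = (6 - I*√15)*1 = 6 - I*√15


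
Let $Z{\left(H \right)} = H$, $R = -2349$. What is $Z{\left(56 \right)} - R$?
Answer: $2405$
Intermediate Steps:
$Z{\left(56 \right)} - R = 56 - -2349 = 56 + 2349 = 2405$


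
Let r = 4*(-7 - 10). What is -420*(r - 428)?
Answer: 208320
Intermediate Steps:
r = -68 (r = 4*(-17) = -68)
-420*(r - 428) = -420*(-68 - 428) = -420*(-496) = 208320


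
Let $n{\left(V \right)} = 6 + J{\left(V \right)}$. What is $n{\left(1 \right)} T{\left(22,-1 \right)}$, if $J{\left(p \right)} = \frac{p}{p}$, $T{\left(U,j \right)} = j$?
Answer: $-7$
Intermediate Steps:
$J{\left(p \right)} = 1$
$n{\left(V \right)} = 7$ ($n{\left(V \right)} = 6 + 1 = 7$)
$n{\left(1 \right)} T{\left(22,-1 \right)} = 7 \left(-1\right) = -7$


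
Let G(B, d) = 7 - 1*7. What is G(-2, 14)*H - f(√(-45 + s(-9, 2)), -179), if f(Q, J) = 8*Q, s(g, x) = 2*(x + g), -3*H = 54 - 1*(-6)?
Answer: -8*I*√59 ≈ -61.449*I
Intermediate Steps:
G(B, d) = 0 (G(B, d) = 7 - 7 = 0)
H = -20 (H = -(54 - 1*(-6))/3 = -(54 + 6)/3 = -⅓*60 = -20)
s(g, x) = 2*g + 2*x (s(g, x) = 2*(g + x) = 2*g + 2*x)
G(-2, 14)*H - f(√(-45 + s(-9, 2)), -179) = 0*(-20) - 8*√(-45 + (2*(-9) + 2*2)) = 0 - 8*√(-45 + (-18 + 4)) = 0 - 8*√(-45 - 14) = 0 - 8*√(-59) = 0 - 8*I*√59 = -8*I*√59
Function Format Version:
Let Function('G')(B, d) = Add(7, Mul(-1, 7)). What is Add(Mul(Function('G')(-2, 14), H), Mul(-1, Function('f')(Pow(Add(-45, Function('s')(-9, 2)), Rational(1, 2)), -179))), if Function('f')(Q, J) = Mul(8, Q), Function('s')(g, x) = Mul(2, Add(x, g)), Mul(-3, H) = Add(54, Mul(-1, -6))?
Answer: Mul(-8, I, Pow(59, Rational(1, 2))) ≈ Mul(-61.449, I)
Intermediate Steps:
Function('G')(B, d) = 0 (Function('G')(B, d) = Add(7, -7) = 0)
H = -20 (H = Mul(Rational(-1, 3), Add(54, Mul(-1, -6))) = Mul(Rational(-1, 3), Add(54, 6)) = Mul(Rational(-1, 3), 60) = -20)
Function('s')(g, x) = Add(Mul(2, g), Mul(2, x)) (Function('s')(g, x) = Mul(2, Add(g, x)) = Add(Mul(2, g), Mul(2, x)))
Add(Mul(Function('G')(-2, 14), H), Mul(-1, Function('f')(Pow(Add(-45, Function('s')(-9, 2)), Rational(1, 2)), -179))) = Add(Mul(0, -20), Mul(-1, Mul(8, Pow(Add(-45, Add(Mul(2, -9), Mul(2, 2))), Rational(1, 2))))) = Add(0, Mul(-1, Mul(8, Pow(Add(-45, Add(-18, 4)), Rational(1, 2))))) = Add(0, Mul(-1, Mul(8, Pow(Add(-45, -14), Rational(1, 2))))) = Add(0, Mul(-1, Mul(8, Pow(-59, Rational(1, 2))))) = Add(0, Mul(-1, Mul(8, Mul(I, Pow(59, Rational(1, 2)))))) = Add(0, Mul(-1, Mul(8, I, Pow(59, Rational(1, 2))))) = Add(0, Mul(-8, I, Pow(59, Rational(1, 2)))) = Mul(-8, I, Pow(59, Rational(1, 2)))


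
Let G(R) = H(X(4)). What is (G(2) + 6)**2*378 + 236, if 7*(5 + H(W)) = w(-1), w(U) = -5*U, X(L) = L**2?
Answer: 9428/7 ≈ 1346.9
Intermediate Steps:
H(W) = -30/7 (H(W) = -5 + (-5*(-1))/7 = -5 + (1/7)*5 = -5 + 5/7 = -30/7)
G(R) = -30/7
(G(2) + 6)**2*378 + 236 = (-30/7 + 6)**2*378 + 236 = (12/7)**2*378 + 236 = (144/49)*378 + 236 = 7776/7 + 236 = 9428/7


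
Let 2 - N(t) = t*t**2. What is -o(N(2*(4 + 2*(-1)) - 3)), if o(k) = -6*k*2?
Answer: 12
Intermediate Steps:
N(t) = 2 - t**3 (N(t) = 2 - t*t**2 = 2 - t**3)
o(k) = -12*k
-o(N(2*(4 + 2*(-1)) - 3)) = -(-12)*(2 - (2*(4 + 2*(-1)) - 3)**3) = -(-12)*(2 - (2*(4 - 2) - 3)**3) = -(-12)*(2 - (2*2 - 3)**3) = -(-12)*(2 - (4 - 3)**3) = -(-12)*(2 - 1*1**3) = -(-12)*(2 - 1*1) = -(-12)*(2 - 1) = -(-12) = -1*(-12) = 12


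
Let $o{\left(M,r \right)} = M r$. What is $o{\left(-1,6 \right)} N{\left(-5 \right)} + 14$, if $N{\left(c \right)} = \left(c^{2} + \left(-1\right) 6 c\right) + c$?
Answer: $-286$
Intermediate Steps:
$N{\left(c \right)} = c^{2} - 5 c$ ($N{\left(c \right)} = \left(c^{2} - 6 c\right) + c = c^{2} - 5 c$)
$o{\left(-1,6 \right)} N{\left(-5 \right)} + 14 = \left(-1\right) 6 \left(- 5 \left(-5 - 5\right)\right) + 14 = - 6 \left(\left(-5\right) \left(-10\right)\right) + 14 = \left(-6\right) 50 + 14 = -300 + 14 = -286$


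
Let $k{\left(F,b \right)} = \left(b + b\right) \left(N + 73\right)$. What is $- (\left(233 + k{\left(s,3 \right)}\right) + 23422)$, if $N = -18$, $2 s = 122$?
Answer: $-23985$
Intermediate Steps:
$s = 61$ ($s = \frac{1}{2} \cdot 122 = 61$)
$k{\left(F,b \right)} = 110 b$ ($k{\left(F,b \right)} = \left(b + b\right) \left(-18 + 73\right) = 2 b 55 = 110 b$)
$- (\left(233 + k{\left(s,3 \right)}\right) + 23422) = - (\left(233 + 110 \cdot 3\right) + 23422) = - (\left(233 + 330\right) + 23422) = - (563 + 23422) = \left(-1\right) 23985 = -23985$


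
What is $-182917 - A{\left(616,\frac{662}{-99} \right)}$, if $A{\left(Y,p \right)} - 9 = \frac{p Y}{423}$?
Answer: $- \frac{696362210}{3807} \approx -1.8292 \cdot 10^{5}$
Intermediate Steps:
$A{\left(Y,p \right)} = 9 + \frac{Y p}{423}$ ($A{\left(Y,p \right)} = 9 + \frac{p Y}{423} = 9 + Y p \frac{1}{423} = 9 + \frac{Y p}{423}$)
$-182917 - A{\left(616,\frac{662}{-99} \right)} = -182917 - \left(9 + \frac{1}{423} \cdot 616 \frac{662}{-99}\right) = -182917 - \left(9 + \frac{1}{423} \cdot 616 \cdot 662 \left(- \frac{1}{99}\right)\right) = -182917 - \left(9 + \frac{1}{423} \cdot 616 \left(- \frac{662}{99}\right)\right) = -182917 - \left(9 - \frac{37072}{3807}\right) = -182917 - - \frac{2809}{3807} = -182917 + \frac{2809}{3807} = - \frac{696362210}{3807}$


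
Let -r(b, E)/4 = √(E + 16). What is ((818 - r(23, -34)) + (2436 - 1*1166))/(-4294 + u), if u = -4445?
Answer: -232/971 - 4*I*√2/2913 ≈ -0.23893 - 0.0019419*I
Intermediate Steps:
r(b, E) = -4*√(16 + E) (r(b, E) = -4*√(E + 16) = -4*√(16 + E))
((818 - r(23, -34)) + (2436 - 1*1166))/(-4294 + u) = ((818 - (-4)*√(16 - 34)) + (2436 - 1*1166))/(-4294 - 4445) = ((818 - (-4)*√(-18)) + (2436 - 1166))/(-8739) = ((818 - (-4)*3*I*√2) + 1270)*(-1/8739) = ((818 - (-12)*I*√2) + 1270)*(-1/8739) = ((818 + 12*I*√2) + 1270)*(-1/8739) = (2088 + 12*I*√2)*(-1/8739) = -232/971 - 4*I*√2/2913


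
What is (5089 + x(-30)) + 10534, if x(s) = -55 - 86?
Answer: 15482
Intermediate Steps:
x(s) = -141
(5089 + x(-30)) + 10534 = (5089 - 141) + 10534 = 4948 + 10534 = 15482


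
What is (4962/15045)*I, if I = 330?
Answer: 109164/1003 ≈ 108.84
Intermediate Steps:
(4962/15045)*I = (4962/15045)*330 = (4962*(1/15045))*330 = (1654/5015)*330 = 109164/1003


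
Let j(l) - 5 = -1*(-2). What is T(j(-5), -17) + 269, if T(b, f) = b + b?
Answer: 283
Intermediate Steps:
j(l) = 7 (j(l) = 5 - 1*(-2) = 5 + 2 = 7)
T(b, f) = 2*b
T(j(-5), -17) + 269 = 2*7 + 269 = 14 + 269 = 283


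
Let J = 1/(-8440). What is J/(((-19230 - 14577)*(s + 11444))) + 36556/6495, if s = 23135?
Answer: 8015076369120987/1424059552944520 ≈ 5.6283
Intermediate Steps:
J = -1/8440 ≈ -0.00011848
J/(((-19230 - 14577)*(s + 11444))) + 36556/6495 = -1/((-19230 - 14577)*(23135 + 11444))/8440 + 36556/6495 = -1/(8440*((-33807*34579))) + 36556*(1/6495) = -1/8440/(-1169012253) + 36556/6495 = -1/8440*(-1/1169012253) + 36556/6495 = 1/9866463415320 + 36556/6495 = 8015076369120987/1424059552944520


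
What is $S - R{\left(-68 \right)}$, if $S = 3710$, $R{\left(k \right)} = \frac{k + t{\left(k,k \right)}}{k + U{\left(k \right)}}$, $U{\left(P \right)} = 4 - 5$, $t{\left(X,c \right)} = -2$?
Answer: $\frac{255920}{69} \approx 3709.0$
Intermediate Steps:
$U{\left(P \right)} = -1$
$R{\left(k \right)} = \frac{-2 + k}{-1 + k}$ ($R{\left(k \right)} = \frac{k - 2}{k - 1} = \frac{-2 + k}{-1 + k}$)
$S - R{\left(-68 \right)} = 3710 - \frac{-2 - 68}{-1 - 68} = 3710 - \frac{1}{-69} \left(-70\right) = 3710 - \left(- \frac{1}{69}\right) \left(-70\right) = 3710 - \frac{70}{69} = \frac{255920}{69}$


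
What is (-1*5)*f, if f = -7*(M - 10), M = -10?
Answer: -700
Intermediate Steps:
f = 140 (f = -7*(-10 - 10) = -7*(-20) = 140)
(-1*5)*f = -1*5*140 = -5*140 = -700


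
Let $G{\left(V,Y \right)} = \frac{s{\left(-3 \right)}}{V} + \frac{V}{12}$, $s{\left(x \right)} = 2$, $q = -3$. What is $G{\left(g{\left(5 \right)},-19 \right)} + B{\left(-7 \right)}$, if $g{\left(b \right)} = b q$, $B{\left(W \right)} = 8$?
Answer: $\frac{397}{60} \approx 6.6167$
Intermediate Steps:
$g{\left(b \right)} = - 3 b$ ($g{\left(b \right)} = b \left(-3\right) = - 3 b$)
$G{\left(V,Y \right)} = \frac{2}{V} + \frac{V}{12}$
$G{\left(g{\left(5 \right)},-19 \right)} + B{\left(-7 \right)} = \left(\frac{2}{\left(-3\right) 5} + \frac{\left(-3\right) 5}{12}\right) + 8 = \left(\frac{2}{-15} + \frac{1}{12} \left(-15\right)\right) + 8 = \left(2 \left(- \frac{1}{15}\right) - \frac{5}{4}\right) + 8 = \left(- \frac{2}{15} - \frac{5}{4}\right) + 8 = - \frac{83}{60} + 8 = \frac{397}{60}$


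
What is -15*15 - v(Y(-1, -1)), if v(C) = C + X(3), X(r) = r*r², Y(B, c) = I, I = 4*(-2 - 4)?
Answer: -228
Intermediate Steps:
I = -24 (I = 4*(-6) = -24)
Y(B, c) = -24
X(r) = r³
v(C) = 27 + C (v(C) = C + 3³ = C + 27 = 27 + C)
-15*15 - v(Y(-1, -1)) = -15*15 - (27 - 24) = -225 - 1*3 = -225 - 3 = -228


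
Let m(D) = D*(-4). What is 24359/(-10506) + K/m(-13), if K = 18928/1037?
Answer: -1260947/640866 ≈ -1.9676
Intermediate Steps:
m(D) = -4*D
K = 18928/1037 (K = 18928*(1/1037) = 18928/1037 ≈ 18.253)
24359/(-10506) + K/m(-13) = 24359/(-10506) + 18928/(1037*((-4*(-13)))) = 24359*(-1/10506) + (18928/1037)/52 = -24359/10506 + (18928/1037)*(1/52) = -24359/10506 + 364/1037 = -1260947/640866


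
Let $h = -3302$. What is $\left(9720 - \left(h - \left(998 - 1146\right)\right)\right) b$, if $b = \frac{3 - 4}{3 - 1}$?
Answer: $-6437$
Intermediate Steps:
$b = - \frac{1}{2}$ ($b = \frac{1}{2} \left(-1\right) = - \frac{1}{2} \approx -0.5$)
$\left(9720 - \left(h - \left(998 - 1146\right)\right)\right) b = \left(9720 - \left(-3302 - \left(998 - 1146\right)\right)\right) \left(- \frac{1}{2}\right) = \left(9720 - \left(-3302 - -148\right)\right) \left(- \frac{1}{2}\right) = \left(9720 - \left(-3302 + 148\right)\right) \left(- \frac{1}{2}\right) = \left(9720 - -3154\right) \left(- \frac{1}{2}\right) = \left(9720 + 3154\right) \left(- \frac{1}{2}\right) = 12874 \left(- \frac{1}{2}\right) = -6437$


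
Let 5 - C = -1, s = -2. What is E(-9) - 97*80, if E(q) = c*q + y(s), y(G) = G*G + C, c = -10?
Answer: -7660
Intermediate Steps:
C = 6 (C = 5 - 1*(-1) = 5 + 1 = 6)
y(G) = 6 + G**2 (y(G) = G*G + 6 = G**2 + 6 = 6 + G**2)
E(q) = 10 - 10*q (E(q) = -10*q + (6 + (-2)**2) = -10*q + (6 + 4) = -10*q + 10 = 10 - 10*q)
E(-9) - 97*80 = (10 - 10*(-9)) - 97*80 = (10 + 90) - 7760 = 100 - 7760 = -7660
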